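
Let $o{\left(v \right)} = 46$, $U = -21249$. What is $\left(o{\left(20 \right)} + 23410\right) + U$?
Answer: $2207$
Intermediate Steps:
$\left(o{\left(20 \right)} + 23410\right) + U = \left(46 + 23410\right) - 21249 = 23456 - 21249 = 2207$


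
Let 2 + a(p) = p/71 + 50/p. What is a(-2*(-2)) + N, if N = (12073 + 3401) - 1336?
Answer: 2009095/142 ≈ 14149.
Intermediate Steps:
a(p) = -2 + 50/p + p/71 (a(p) = -2 + (p/71 + 50/p) = -2 + (50/p + p/71) = -2 + 50/p + p/71)
N = 14138 (N = 15474 - 1336 = 14138)
a(-2*(-2)) + N = (-2 + 50/((-2*(-2))) + (-2*(-2))/71) + 14138 = (-2 + 50/4 + (1/71)*4) + 14138 = (-2 + 50*(¼) + 4/71) + 14138 = (-2 + 25/2 + 4/71) + 14138 = 1499/142 + 14138 = 2009095/142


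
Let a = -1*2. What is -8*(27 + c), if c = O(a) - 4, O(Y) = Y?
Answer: -168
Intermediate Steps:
a = -2
c = -6 (c = -2 - 4 = -6)
-8*(27 + c) = -8*(27 - 6) = -8*21 = -168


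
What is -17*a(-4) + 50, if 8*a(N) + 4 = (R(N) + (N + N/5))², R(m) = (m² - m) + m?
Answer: -10403/50 ≈ -208.06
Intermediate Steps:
R(m) = m²
a(N) = -½ + (N² + 6*N/5)²/8 (a(N) = -½ + (N² + (N + N/5))²/8 = -½ + (N² + 6*N/5)²/8)
-17*a(-4) + 50 = -17*(-½ + (1/200)*(-4)²*(6 + 5*(-4))²) + 50 = -17*(-½ + (1/200)*16*(6 - 20)²) + 50 = -17*(-½ + (1/200)*16*(-14)²) + 50 = -17*(-½ + (1/200)*16*196) + 50 = -17*(-½ + 392/25) + 50 = -17*759/50 + 50 = -12903/50 + 50 = -10403/50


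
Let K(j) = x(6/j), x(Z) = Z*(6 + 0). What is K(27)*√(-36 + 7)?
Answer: 4*I*√29/3 ≈ 7.1802*I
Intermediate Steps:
x(Z) = 6*Z (x(Z) = Z*6 = 6*Z)
K(j) = 36/j (K(j) = 6*(6/j) = 36/j)
K(27)*√(-36 + 7) = (36/27)*√(-36 + 7) = (36*(1/27))*√(-29) = 4*(I*√29)/3 = 4*I*√29/3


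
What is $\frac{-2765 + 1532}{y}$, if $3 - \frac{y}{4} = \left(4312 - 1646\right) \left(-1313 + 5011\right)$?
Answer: $\frac{1233}{39435460} \approx 3.1266 \cdot 10^{-5}$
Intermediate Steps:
$y = -39435460$ ($y = 12 - 4 \left(4312 - 1646\right) \left(-1313 + 5011\right) = 12 - 4 \cdot 2666 \cdot 3698 = 12 - 39435472 = -39435460$)
$\frac{-2765 + 1532}{y} = \frac{-2765 + 1532}{-39435460} = \left(-1233\right) \left(- \frac{1}{39435460}\right) = \frac{1233}{39435460}$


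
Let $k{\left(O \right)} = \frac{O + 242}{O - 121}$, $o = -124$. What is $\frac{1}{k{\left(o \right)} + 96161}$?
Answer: $\frac{245}{23559327} \approx 1.0399 \cdot 10^{-5}$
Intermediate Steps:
$k{\left(O \right)} = \frac{242 + O}{-121 + O}$
$\frac{1}{k{\left(o \right)} + 96161} = \frac{1}{\frac{242 - 124}{-121 - 124} + 96161} = \frac{1}{\frac{1}{-245} \cdot 118 + 96161} = \frac{1}{\left(- \frac{1}{245}\right) 118 + 96161} = \frac{1}{- \frac{118}{245} + 96161} = \frac{1}{\frac{23559327}{245}} = \frac{245}{23559327}$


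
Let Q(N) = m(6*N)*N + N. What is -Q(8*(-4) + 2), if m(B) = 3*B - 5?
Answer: -16320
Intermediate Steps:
m(B) = -5 + 3*B
Q(N) = N + N*(-5 + 18*N) (Q(N) = (-5 + 3*(6*N))*N + N = (-5 + 18*N)*N + N = N*(-5 + 18*N) + N = N + N*(-5 + 18*N))
-Q(8*(-4) + 2) = -2*(8*(-4) + 2)*(-2 + 9*(8*(-4) + 2)) = -2*(-32 + 2)*(-2 + 9*(-32 + 2)) = -2*(-30)*(-2 + 9*(-30)) = -2*(-30)*(-2 - 270) = -2*(-30)*(-272) = -1*16320 = -16320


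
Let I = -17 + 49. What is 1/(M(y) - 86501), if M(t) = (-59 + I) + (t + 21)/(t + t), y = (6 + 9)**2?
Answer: -75/6489559 ≈ -1.1557e-5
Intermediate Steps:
y = 225 (y = 15**2 = 225)
I = 32
M(t) = -27 + (21 + t)/(2*t) (M(t) = (-59 + 32) + (t + 21)/(t + t) = -27 + (21 + t)/((2*t)) = -27 + (21 + t)*(1/(2*t)) = -27 + (21 + t)/(2*t))
1/(M(y) - 86501) = 1/((1/2)*(21 - 53*225)/225 - 86501) = 1/((1/2)*(1/225)*(21 - 11925) - 86501) = 1/((1/2)*(1/225)*(-11904) - 86501) = 1/(-1984/75 - 86501) = 1/(-6489559/75) = -75/6489559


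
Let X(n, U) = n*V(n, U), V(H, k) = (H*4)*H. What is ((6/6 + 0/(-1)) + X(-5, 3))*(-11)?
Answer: 5489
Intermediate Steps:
V(H, k) = 4*H² (V(H, k) = (4*H)*H = 4*H²)
X(n, U) = 4*n³ (X(n, U) = n*(4*n²) = 4*n³)
((6/6 + 0/(-1)) + X(-5, 3))*(-11) = ((6/6 + 0/(-1)) + 4*(-5)³)*(-11) = ((6*(⅙) + 0*(-1)) + 4*(-125))*(-11) = ((1 + 0) - 500)*(-11) = (1 - 500)*(-11) = -499*(-11) = 5489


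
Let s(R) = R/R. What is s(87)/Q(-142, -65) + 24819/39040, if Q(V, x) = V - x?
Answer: 1872023/3006080 ≈ 0.62275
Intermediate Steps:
s(R) = 1
s(87)/Q(-142, -65) + 24819/39040 = 1/(-142 - 1*(-65)) + 24819/39040 = 1/(-142 + 65) + 24819*(1/39040) = 1/(-77) + 24819/39040 = 1*(-1/77) + 24819/39040 = -1/77 + 24819/39040 = 1872023/3006080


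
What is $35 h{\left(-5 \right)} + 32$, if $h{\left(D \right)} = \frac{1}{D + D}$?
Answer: $\frac{57}{2} \approx 28.5$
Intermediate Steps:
$h{\left(D \right)} = \frac{1}{2 D}$
$35 h{\left(-5 \right)} + 32 = 35 \frac{1}{2 \left(-5\right)} + 32 = 35 \cdot \frac{1}{2} \left(- \frac{1}{5}\right) + 32 = 35 \left(- \frac{1}{10}\right) + 32 = - \frac{7}{2} + 32 = \frac{57}{2}$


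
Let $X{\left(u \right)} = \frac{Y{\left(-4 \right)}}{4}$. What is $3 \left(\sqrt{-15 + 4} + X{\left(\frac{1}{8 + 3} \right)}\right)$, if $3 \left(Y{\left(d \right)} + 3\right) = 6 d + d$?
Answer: $- \frac{37}{4} + 3 i \sqrt{11} \approx -9.25 + 9.9499 i$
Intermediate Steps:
$Y{\left(d \right)} = -3 + \frac{7 d}{3}$ ($Y{\left(d \right)} = -3 + \frac{6 d + d}{3} = -3 + \frac{7 d}{3}$)
$X{\left(u \right)} = - \frac{37}{12}$ ($X{\left(u \right)} = \frac{-3 + \frac{7}{3} \left(-4\right)}{4} = \left(-3 - \frac{28}{3}\right) \frac{1}{4} = \left(- \frac{37}{3}\right) \frac{1}{4} = - \frac{37}{12}$)
$3 \left(\sqrt{-15 + 4} + X{\left(\frac{1}{8 + 3} \right)}\right) = 3 \left(\sqrt{-15 + 4} - \frac{37}{12}\right) = 3 \left(\sqrt{-11} - \frac{37}{12}\right) = 3 \left(i \sqrt{11} - \frac{37}{12}\right) = 3 \left(- \frac{37}{12} + i \sqrt{11}\right) = - \frac{37}{4} + 3 i \sqrt{11}$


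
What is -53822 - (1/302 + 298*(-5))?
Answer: -15804265/302 ≈ -52332.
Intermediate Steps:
-53822 - (1/302 + 298*(-5)) = -53822 - (1/302 - 1490) = -53822 - 1*(-449979/302) = -53822 + 449979/302 = -15804265/302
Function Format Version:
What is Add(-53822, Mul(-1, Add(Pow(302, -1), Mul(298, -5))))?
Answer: Rational(-15804265, 302) ≈ -52332.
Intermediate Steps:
Add(-53822, Mul(-1, Add(Pow(302, -1), Mul(298, -5)))) = Add(-53822, Mul(-1, Add(Rational(1, 302), -1490))) = Add(-53822, Mul(-1, Rational(-449979, 302))) = Add(-53822, Rational(449979, 302)) = Rational(-15804265, 302)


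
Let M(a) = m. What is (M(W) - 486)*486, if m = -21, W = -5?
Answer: -246402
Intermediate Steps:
M(a) = -21
(M(W) - 486)*486 = (-21 - 486)*486 = -507*486 = -246402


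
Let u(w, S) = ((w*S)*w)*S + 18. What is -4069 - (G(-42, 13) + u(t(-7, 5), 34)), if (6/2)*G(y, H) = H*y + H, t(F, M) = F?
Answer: -181660/3 ≈ -60553.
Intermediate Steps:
G(y, H) = H/3 + H*y/3 (G(y, H) = (H*y + H)/3 = (H + H*y)/3 = H/3 + H*y/3)
u(w, S) = 18 + S²*w² (u(w, S) = ((S*w)*w)*S + 18 = (S*w²)*S + 18 = S²*w² + 18 = 18 + S²*w²)
-4069 - (G(-42, 13) + u(t(-7, 5), 34)) = -4069 - ((⅓)*13*(1 - 42) + (18 + 34²*(-7)²)) = -4069 - ((⅓)*13*(-41) + (18 + 1156*49)) = -4069 - (-533/3 + (18 + 56644)) = -4069 - (-533/3 + 56662) = -4069 - 1*169453/3 = -4069 - 169453/3 = -181660/3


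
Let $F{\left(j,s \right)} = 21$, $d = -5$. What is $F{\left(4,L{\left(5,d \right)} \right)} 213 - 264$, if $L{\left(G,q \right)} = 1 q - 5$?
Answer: $4209$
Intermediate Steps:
$L{\left(G,q \right)} = -5 + q$ ($L{\left(G,q \right)} = q - 5 = -5 + q$)
$F{\left(4,L{\left(5,d \right)} \right)} 213 - 264 = 21 \cdot 213 - 264 = 4473 - 264 = 4209$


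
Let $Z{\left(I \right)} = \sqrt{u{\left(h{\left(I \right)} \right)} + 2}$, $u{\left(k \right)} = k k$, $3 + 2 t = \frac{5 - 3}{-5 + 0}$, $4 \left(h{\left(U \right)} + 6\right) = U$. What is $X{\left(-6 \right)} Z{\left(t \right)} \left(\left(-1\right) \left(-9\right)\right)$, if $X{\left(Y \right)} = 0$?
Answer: $0$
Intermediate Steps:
$h{\left(U \right)} = -6 + \frac{U}{4}$
$t = - \frac{17}{10}$ ($t = - \frac{3}{2} + \frac{\left(5 - 3\right) \frac{1}{-5 + 0}}{2} = - \frac{3}{2} + \frac{2 \frac{1}{-5}}{2} = - \frac{3}{2} + \frac{2 \left(- \frac{1}{5}\right)}{2} = - \frac{3}{2} + \frac{1}{2} \left(- \frac{2}{5}\right) = - \frac{3}{2} - \frac{1}{5} = - \frac{17}{10} \approx -1.7$)
$u{\left(k \right)} = k^{2}$
$Z{\left(I \right)} = \sqrt{2 + \left(-6 + \frac{I}{4}\right)^{2}}$ ($Z{\left(I \right)} = \sqrt{\left(-6 + \frac{I}{4}\right)^{2} + 2} = \sqrt{2 + \left(-6 + \frac{I}{4}\right)^{2}}$)
$X{\left(-6 \right)} Z{\left(t \right)} \left(\left(-1\right) \left(-9\right)\right) = 0 \frac{\sqrt{32 + \left(-24 - \frac{17}{10}\right)^{2}}}{4} \left(\left(-1\right) \left(-9\right)\right) = 0 \frac{\sqrt{32 + \left(- \frac{257}{10}\right)^{2}}}{4} \cdot 9 = 0 \frac{\sqrt{32 + \frac{66049}{100}}}{4} \cdot 9 = 0 \frac{\sqrt{\frac{69249}{100}}}{4} \cdot 9 = 0 \frac{\frac{1}{10} \sqrt{69249}}{4} \cdot 9 = 0 \frac{\sqrt{69249}}{40} \cdot 9 = 0 \cdot 9 = 0$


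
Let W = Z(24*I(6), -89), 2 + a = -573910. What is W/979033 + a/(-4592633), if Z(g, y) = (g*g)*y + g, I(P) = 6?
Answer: -719380222344/408758114899 ≈ -1.7599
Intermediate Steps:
a = -573912 (a = -2 - 573910 = -573912)
Z(g, y) = g + y*g² (Z(g, y) = g²*y + g = y*g² + g = g + y*g²)
W = -1845360 (W = (24*6)*(1 + (24*6)*(-89)) = 144*(1 + 144*(-89)) = 144*(1 - 12816) = 144*(-12815) = -1845360)
W/979033 + a/(-4592633) = -1845360/979033 - 573912/(-4592633) = -1845360*1/979033 - 573912*(-1/4592633) = -167760/89003 + 573912/4592633 = -719380222344/408758114899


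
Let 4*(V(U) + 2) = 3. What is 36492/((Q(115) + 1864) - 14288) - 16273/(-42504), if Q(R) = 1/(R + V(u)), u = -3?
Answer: -153435140843/60067885416 ≈ -2.5544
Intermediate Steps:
V(U) = -5/4 (V(U) = -2 + (1/4)*3 = -2 + 3/4 = -5/4)
Q(R) = 1/(-5/4 + R) (Q(R) = 1/(R - 5/4) = 1/(-5/4 + R))
36492/((Q(115) + 1864) - 14288) - 16273/(-42504) = 36492/((4/(-5 + 4*115) + 1864) - 14288) - 16273/(-42504) = 36492/((4/(-5 + 460) + 1864) - 14288) - 16273*(-1/42504) = 36492/((4/455 + 1864) - 14288) + 16273/42504 = 36492/(848124/455 - 14288) + 16273/42504 = 36492/(-5652916/455) + 16273/42504 = 36492*(-455/5652916) + 16273/42504 = -4150965/1413229 + 16273/42504 = -153435140843/60067885416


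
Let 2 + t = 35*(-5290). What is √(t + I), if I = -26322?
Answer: I*√211474 ≈ 459.86*I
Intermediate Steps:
t = -185152 (t = -2 + 35*(-5290) = -2 - 185150 = -185152)
√(t + I) = √(-185152 - 26322) = √(-211474) = I*√211474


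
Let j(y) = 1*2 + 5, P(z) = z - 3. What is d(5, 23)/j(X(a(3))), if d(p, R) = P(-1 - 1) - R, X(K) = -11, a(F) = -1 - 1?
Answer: -4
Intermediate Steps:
P(z) = -3 + z
a(F) = -2
j(y) = 7 (j(y) = 2 + 5 = 7)
d(p, R) = -5 - R (d(p, R) = (-3 + (-1 - 1)) - R = (-3 - 2) - R = -5 - R)
d(5, 23)/j(X(a(3))) = (-5 - 1*23)/7 = (-5 - 23)/7 = (⅐)*(-28) = -4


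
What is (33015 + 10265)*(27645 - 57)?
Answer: 1194008640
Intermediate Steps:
(33015 + 10265)*(27645 - 57) = 43280*27588 = 1194008640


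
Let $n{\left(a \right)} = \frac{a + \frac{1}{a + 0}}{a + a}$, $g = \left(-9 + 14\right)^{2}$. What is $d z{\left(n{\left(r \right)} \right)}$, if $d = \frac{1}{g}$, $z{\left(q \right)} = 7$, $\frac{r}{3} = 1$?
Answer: $\frac{7}{25} \approx 0.28$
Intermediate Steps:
$r = 3$ ($r = 3 \cdot 1 = 3$)
$g = 25$ ($g = 5^{2} = 25$)
$n{\left(a \right)} = \frac{a + \frac{1}{a}}{2 a}$
$d = \frac{1}{25} \approx 0.04$
$d z{\left(n{\left(r \right)} \right)} = \frac{1}{25} \cdot 7 = \frac{7}{25}$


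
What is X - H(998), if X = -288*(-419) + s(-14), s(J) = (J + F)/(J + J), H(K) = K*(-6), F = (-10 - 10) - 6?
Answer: 886630/7 ≈ 1.2666e+5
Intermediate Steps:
F = -26 (F = -20 - 6 = -26)
H(K) = -6*K
s(J) = (-26 + J)/(2*J) (s(J) = (J - 26)/(J + J) = (-26 + J)/((2*J)) = (-26 + J)*(1/(2*J)) = (-26 + J)/(2*J))
X = 844714/7 (X = -288*(-419) + (½)*(-26 - 14)/(-14) = 120672 + (½)*(-1/14)*(-40) = 120672 + 10/7 = 844714/7 ≈ 1.2067e+5)
X - H(998) = 844714/7 - (-6)*998 = 844714/7 - 1*(-5988) = 844714/7 + 5988 = 886630/7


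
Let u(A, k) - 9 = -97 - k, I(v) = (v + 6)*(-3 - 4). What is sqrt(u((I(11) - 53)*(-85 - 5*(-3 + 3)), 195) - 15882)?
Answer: I*sqrt(16165) ≈ 127.14*I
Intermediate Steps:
I(v) = -42 - 7*v (I(v) = (6 + v)*(-7) = -42 - 7*v)
u(A, k) = -88 - k (u(A, k) = 9 + (-97 - k) = -88 - k)
sqrt(u((I(11) - 53)*(-85 - 5*(-3 + 3)), 195) - 15882) = sqrt((-88 - 1*195) - 15882) = sqrt((-88 - 195) - 15882) = sqrt(-283 - 15882) = sqrt(-16165) = I*sqrt(16165)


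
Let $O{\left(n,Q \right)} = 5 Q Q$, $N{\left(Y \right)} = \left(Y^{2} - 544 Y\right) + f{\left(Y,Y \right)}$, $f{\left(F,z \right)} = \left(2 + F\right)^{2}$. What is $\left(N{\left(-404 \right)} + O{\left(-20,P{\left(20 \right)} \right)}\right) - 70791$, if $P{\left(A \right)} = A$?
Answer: $475805$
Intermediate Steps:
$N{\left(Y \right)} = Y^{2} + \left(2 + Y\right)^{2} - 544 Y$ ($N{\left(Y \right)} = \left(Y^{2} - 544 Y\right) + \left(2 + Y\right)^{2} = Y^{2} + \left(2 + Y\right)^{2} - 544 Y$)
$O{\left(n,Q \right)} = 5 Q^{2}$
$\left(N{\left(-404 \right)} + O{\left(-20,P{\left(20 \right)} \right)}\right) - 70791 = \left(\left(4 - -218160 + 2 \left(-404\right)^{2}\right) + 5 \cdot 20^{2}\right) - 70791 = \left(\left(4 + 218160 + 2 \cdot 163216\right) + 5 \cdot 400\right) - 70791 = \left(\left(4 + 218160 + 326432\right) + 2000\right) - 70791 = \left(544596 + 2000\right) - 70791 = 546596 - 70791 = 475805$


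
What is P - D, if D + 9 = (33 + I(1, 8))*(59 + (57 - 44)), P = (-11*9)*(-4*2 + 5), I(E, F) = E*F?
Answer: -2646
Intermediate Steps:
P = 297 (P = -99*(-8 + 5) = -99*(-3) = 297)
D = 2943 (D = -9 + (33 + 1*8)*(59 + (57 - 44)) = -9 + (33 + 8)*(59 + 13) = -9 + 41*72 = -9 + 2952 = 2943)
P - D = 297 - 1*2943 = 297 - 2943 = -2646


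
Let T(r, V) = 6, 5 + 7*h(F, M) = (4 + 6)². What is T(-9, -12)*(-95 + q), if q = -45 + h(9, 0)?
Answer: -5310/7 ≈ -758.57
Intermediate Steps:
h(F, M) = 95/7 (h(F, M) = -5/7 + (4 + 6)²/7 = -5/7 + (⅐)*10² = -5/7 + (⅐)*100 = -5/7 + 100/7 = 95/7)
q = -220/7 (q = -45 + 95/7 = -220/7 ≈ -31.429)
T(-9, -12)*(-95 + q) = 6*(-95 - 220/7) = 6*(-885/7) = -5310/7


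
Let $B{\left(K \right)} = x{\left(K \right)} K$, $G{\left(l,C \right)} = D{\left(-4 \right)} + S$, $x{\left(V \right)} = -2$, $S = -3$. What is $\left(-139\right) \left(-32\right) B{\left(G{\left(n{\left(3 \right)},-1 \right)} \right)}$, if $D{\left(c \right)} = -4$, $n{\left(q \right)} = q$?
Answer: $62272$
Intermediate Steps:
$G{\left(l,C \right)} = -7$ ($G{\left(l,C \right)} = -4 - 3 = -7$)
$B{\left(K \right)} = - 2 K$
$\left(-139\right) \left(-32\right) B{\left(G{\left(n{\left(3 \right)},-1 \right)} \right)} = \left(-139\right) \left(-32\right) \left(\left(-2\right) \left(-7\right)\right) = 4448 \cdot 14 = 62272$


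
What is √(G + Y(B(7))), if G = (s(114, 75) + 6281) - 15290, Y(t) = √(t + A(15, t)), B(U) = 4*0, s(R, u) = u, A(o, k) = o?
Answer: √(-8934 + √15) ≈ 94.499*I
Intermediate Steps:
B(U) = 0
Y(t) = √(15 + t) (Y(t) = √(t + 15) = √(15 + t))
G = -8934 (G = (75 + 6281) - 15290 = 6356 - 15290 = -8934)
√(G + Y(B(7))) = √(-8934 + √(15 + 0)) = √(-8934 + √15)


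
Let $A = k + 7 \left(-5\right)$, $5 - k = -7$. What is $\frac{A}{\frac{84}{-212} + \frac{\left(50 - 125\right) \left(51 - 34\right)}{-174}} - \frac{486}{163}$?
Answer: $- \frac{21879628}{3473041} \approx -6.2999$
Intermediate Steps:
$k = 12$ ($k = 5 - -7 = 5 + 7 = 12$)
$A = -23$ ($A = 12 + 7 \left(-5\right) = 12 - 35 = -23$)
$\frac{A}{\frac{84}{-212} + \frac{\left(50 - 125\right) \left(51 - 34\right)}{-174}} - \frac{486}{163} = - \frac{23}{\frac{84}{-212} + \frac{\left(50 - 125\right) \left(51 - 34\right)}{-174}} - \frac{486}{163} = - \frac{23}{84 \left(- \frac{1}{212}\right) + \left(-75\right) 17 \left(- \frac{1}{174}\right)} - \frac{486}{163} = - \frac{23}{- \frac{21}{53} - - \frac{425}{58}} - \frac{486}{163} = - \frac{23}{- \frac{21}{53} + \frac{425}{58}} - \frac{486}{163} = - \frac{23}{\frac{21307}{3074}} - \frac{486}{163} = \left(-23\right) \frac{3074}{21307} - \frac{486}{163} = - \frac{70702}{21307} - \frac{486}{163} = - \frac{21879628}{3473041}$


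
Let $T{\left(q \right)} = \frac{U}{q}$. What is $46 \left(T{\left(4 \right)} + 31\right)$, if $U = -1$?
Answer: $\frac{2829}{2} \approx 1414.5$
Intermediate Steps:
$T{\left(q \right)} = - \frac{1}{q}$
$46 \left(T{\left(4 \right)} + 31\right) = 46 \left(- \frac{1}{4} + 31\right) = 46 \cdot \frac{123}{4} = \frac{2829}{2}$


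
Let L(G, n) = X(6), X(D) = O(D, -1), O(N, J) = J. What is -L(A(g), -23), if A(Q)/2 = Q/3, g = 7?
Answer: 1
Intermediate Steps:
A(Q) = 2*Q/3 (A(Q) = 2*(Q/3) = 2*Q/3)
X(D) = -1
L(G, n) = -1
-L(A(g), -23) = -1*(-1) = 1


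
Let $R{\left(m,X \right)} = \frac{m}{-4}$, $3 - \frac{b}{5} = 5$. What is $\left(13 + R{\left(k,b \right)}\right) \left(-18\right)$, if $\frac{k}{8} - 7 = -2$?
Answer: $-54$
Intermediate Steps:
$b = -10$ ($b = 15 - 25 = -10$)
$k = 40$ ($k = 56 + 8 \left(-2\right) = 56 - 16 = 40$)
$R{\left(m,X \right)} = - \frac{m}{4}$ ($R{\left(m,X \right)} = m \left(- \frac{1}{4}\right) = - \frac{m}{4}$)
$\left(13 + R{\left(k,b \right)}\right) \left(-18\right) = \left(13 - 10\right) \left(-18\right) = 3 \left(-18\right) = -54$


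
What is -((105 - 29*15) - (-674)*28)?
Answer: -18542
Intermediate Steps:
-((105 - 29*15) - (-674)*28) = -((105 - 435) - 1*(-18872)) = -(-330 + 18872) = -1*18542 = -18542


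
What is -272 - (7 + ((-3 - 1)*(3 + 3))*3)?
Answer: -207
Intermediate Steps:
-272 - (7 + ((-3 - 1)*(3 + 3))*3) = -272 - (7 - 4*6*3) = -272 - (7 - 24*3) = -272 - (7 - 72) = -272 - 1*(-65) = -272 + 65 = -207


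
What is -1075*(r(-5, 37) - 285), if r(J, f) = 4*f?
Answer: 147275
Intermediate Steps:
-1075*(r(-5, 37) - 285) = -1075*(4*37 - 285) = -1075*(148 - 285) = -1075*(-137) = 147275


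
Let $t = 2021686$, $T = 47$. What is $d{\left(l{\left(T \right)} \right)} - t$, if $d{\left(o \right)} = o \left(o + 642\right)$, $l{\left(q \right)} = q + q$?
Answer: $-1952502$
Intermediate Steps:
$l{\left(q \right)} = 2 q$
$d{\left(o \right)} = o \left(642 + o\right)$
$d{\left(l{\left(T \right)} \right)} - t = 2 \cdot 47 \left(642 + 2 \cdot 47\right) - 2021686 = 94 \left(642 + 94\right) - 2021686 = 94 \cdot 736 - 2021686 = 69184 - 2021686 = -1952502$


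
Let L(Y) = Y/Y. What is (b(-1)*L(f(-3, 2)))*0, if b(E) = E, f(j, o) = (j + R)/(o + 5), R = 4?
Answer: 0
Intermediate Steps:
f(j, o) = (4 + j)/(5 + o) (f(j, o) = (j + 4)/(o + 5) = (4 + j)/(5 + o))
L(Y) = 1
(b(-1)*L(f(-3, 2)))*0 = -1*1*0 = -1*0 = 0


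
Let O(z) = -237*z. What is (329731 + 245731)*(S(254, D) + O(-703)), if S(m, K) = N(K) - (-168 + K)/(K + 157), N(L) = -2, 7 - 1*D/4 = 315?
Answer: 4122685153522/43 ≈ 9.5876e+10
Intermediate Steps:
D = -1232 (D = 28 - 4*315 = 28 - 1260 = -1232)
S(m, K) = -2 - (-168 + K)/(157 + K) (S(m, K) = -2 - (-168 + K)/(K + 157) = -2 - (-168 + K)/(157 + K))
(329731 + 245731)*(S(254, D) + O(-703)) = (329731 + 245731)*((-146 - 3*(-1232))/(157 - 1232) - 237*(-703)) = 575462*((-146 + 3696)/(-1075) + 166611) = 575462*(-1/1075*3550 + 166611) = 575462*(-142/43 + 166611) = 575462*(7164131/43) = 4122685153522/43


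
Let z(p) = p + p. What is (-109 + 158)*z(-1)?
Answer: -98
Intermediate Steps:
z(p) = 2*p
(-109 + 158)*z(-1) = (-109 + 158)*(2*(-1)) = 49*(-2) = -98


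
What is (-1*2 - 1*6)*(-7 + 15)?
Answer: -64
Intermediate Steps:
(-1*2 - 1*6)*(-7 + 15) = (-2 - 6)*8 = -8*8 = -64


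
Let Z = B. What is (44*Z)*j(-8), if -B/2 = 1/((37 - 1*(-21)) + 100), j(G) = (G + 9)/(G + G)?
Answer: 11/316 ≈ 0.034810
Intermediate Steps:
j(G) = (9 + G)/(2*G) (j(G) = (9 + G)/((2*G)) = (9 + G)*(1/(2*G)) = (9 + G)/(2*G))
B = -1/79 (B = -2/((37 - 1*(-21)) + 100) = -2/((37 + 21) + 100) = -2/(58 + 100) = -2/158 = -2*1/158 = -1/79 ≈ -0.012658)
Z = -1/79 ≈ -0.012658
(44*Z)*j(-8) = (44*(-1/79))*((1/2)*(9 - 8)/(-8)) = -22*(-1)/(79*8) = -44/79*(-1/16) = 11/316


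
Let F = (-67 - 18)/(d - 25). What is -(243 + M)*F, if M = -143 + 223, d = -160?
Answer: -5491/37 ≈ -148.41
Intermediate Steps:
F = 17/37 (F = (-67 - 18)/(-160 - 25) = -85/(-185) = -85*(-1/185) = 17/37 ≈ 0.45946)
M = 80
-(243 + M)*F = -(243 + 80)*17/37 = -323*17/37 = -1*5491/37 = -5491/37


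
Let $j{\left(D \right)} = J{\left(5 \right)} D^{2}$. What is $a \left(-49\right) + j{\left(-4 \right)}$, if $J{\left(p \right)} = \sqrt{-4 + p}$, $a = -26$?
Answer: $1290$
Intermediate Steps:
$j{\left(D \right)} = D^{2}$ ($j{\left(D \right)} = \sqrt{-4 + 5} D^{2} = \sqrt{1} D^{2} = 1 D^{2} = D^{2}$)
$a \left(-49\right) + j{\left(-4 \right)} = \left(-26\right) \left(-49\right) + \left(-4\right)^{2} = 1274 + 16 = 1290$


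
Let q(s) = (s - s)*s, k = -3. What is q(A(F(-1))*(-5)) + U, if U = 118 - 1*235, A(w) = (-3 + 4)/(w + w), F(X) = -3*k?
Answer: -117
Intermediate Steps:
F(X) = 9 (F(X) = -3*(-3) = 9)
A(w) = 1/(2*w)
q(s) = 0 (q(s) = 0*s = 0)
U = -117 (U = 118 - 235 = -117)
q(A(F(-1))*(-5)) + U = 0 - 117 = -117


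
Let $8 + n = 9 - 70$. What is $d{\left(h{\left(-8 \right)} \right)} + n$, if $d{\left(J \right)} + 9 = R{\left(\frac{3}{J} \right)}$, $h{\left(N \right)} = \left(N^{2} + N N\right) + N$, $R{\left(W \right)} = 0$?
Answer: $-78$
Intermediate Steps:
$h{\left(N \right)} = N + 2 N^{2}$ ($h{\left(N \right)} = \left(N^{2} + N^{2}\right) + N = 2 N^{2} + N = N + 2 N^{2}$)
$d{\left(J \right)} = -9$ ($d{\left(J \right)} = -9 + 0 = -9$)
$n = -69$ ($n = -8 + \left(9 - 70\right) = -8 - 61 = -69$)
$d{\left(h{\left(-8 \right)} \right)} + n = -9 - 69 = -78$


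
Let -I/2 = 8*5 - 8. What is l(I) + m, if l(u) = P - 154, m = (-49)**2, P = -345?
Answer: 1902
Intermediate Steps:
m = 2401
I = -64 (I = -2*(8*5 - 8) = -2*(40 - 8) = -2*32 = -64)
l(u) = -499 (l(u) = -345 - 154 = -499)
l(I) + m = -499 + 2401 = 1902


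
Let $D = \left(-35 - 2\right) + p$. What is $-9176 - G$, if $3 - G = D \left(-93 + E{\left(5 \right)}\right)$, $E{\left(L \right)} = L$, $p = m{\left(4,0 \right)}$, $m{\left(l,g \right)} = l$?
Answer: $-6275$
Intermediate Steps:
$p = 4$
$D = -33$ ($D = \left(-35 - 2\right) + 4 = -37 + 4 = -33$)
$G = -2901$ ($G = 3 - - 33 \left(-93 + 5\right) = 3 - \left(-33\right) \left(-88\right) = 3 - 2904 = -2901$)
$-9176 - G = -9176 - -2901 = -9176 + 2901 = -6275$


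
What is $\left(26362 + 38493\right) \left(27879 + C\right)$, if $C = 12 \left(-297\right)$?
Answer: $1576949325$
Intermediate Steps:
$C = -3564$
$\left(26362 + 38493\right) \left(27879 + C\right) = \left(26362 + 38493\right) \left(27879 - 3564\right) = 64855 \cdot 24315 = 1576949325$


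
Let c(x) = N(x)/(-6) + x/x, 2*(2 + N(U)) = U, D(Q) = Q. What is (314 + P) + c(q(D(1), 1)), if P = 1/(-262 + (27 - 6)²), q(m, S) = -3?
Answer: 677885/2148 ≈ 315.59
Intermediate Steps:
N(U) = -2 + U/2
P = 1/179 (P = 1/(-262 + 21²) = 1/(-262 + 441) = 1/179 ≈ 0.0055866)
c(x) = 4/3 - x/12 (c(x) = (-2 + x/2)/(-6) + x/x = (-2 + x/2)*(-⅙) + 1 = (⅓ - x/12) + 1 = 4/3 - x/12)
(314 + P) + c(q(D(1), 1)) = (314 + 1/179) + (4/3 - 1/12*(-3)) = 56207/179 + (4/3 + ¼) = 56207/179 + 19/12 = 677885/2148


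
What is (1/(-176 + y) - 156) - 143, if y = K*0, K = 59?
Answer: -52625/176 ≈ -299.01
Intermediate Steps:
y = 0 (y = 59*0 = 0)
(1/(-176 + y) - 156) - 143 = (1/(-176 + 0) - 156) - 143 = (1/(-176) - 156) - 143 = (-1/176 - 156) - 143 = -27457/176 - 143 = -52625/176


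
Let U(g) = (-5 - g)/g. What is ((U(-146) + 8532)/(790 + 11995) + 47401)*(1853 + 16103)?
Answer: 794377265893898/933305 ≈ 8.5114e+8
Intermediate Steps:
U(g) = (-5 - g)/g
((U(-146) + 8532)/(790 + 11995) + 47401)*(1853 + 16103) = (((-5 - 1*(-146))/(-146) + 8532)/(790 + 11995) + 47401)*(1853 + 16103) = ((-(-5 + 146)/146 + 8532)/12785 + 47401)*17956 = ((-1/146*141 + 8532)*(1/12785) + 47401)*17956 = ((-141/146 + 8532)*(1/12785) + 47401)*17956 = ((1245531/146)*(1/12785) + 47401)*17956 = (1245531/1866610 + 47401)*17956 = (88480426141/1866610)*17956 = 794377265893898/933305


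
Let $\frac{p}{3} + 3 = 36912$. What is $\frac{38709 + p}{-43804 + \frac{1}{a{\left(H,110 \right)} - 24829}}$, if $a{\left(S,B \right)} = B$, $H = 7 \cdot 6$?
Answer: $- \frac{1231302828}{360930359} \approx -3.4115$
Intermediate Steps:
$p = 110727$ ($p = -9 + 3 \cdot 36912 = -9 + 110736 = 110727$)
$H = 42$
$\frac{38709 + p}{-43804 + \frac{1}{a{\left(H,110 \right)} - 24829}} = \frac{38709 + 110727}{-43804 + \frac{1}{110 - 24829}} = \frac{149436}{-43804 + \frac{1}{-24719}} = \frac{149436}{-43804 - \frac{1}{24719}} = \frac{149436}{- \frac{1082791077}{24719}} = 149436 \left(- \frac{24719}{1082791077}\right) = - \frac{1231302828}{360930359}$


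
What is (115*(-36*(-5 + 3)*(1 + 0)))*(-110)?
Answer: -910800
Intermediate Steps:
(115*(-36*(-5 + 3)*(1 + 0)))*(-110) = (115*(-(-72)))*(-110) = (115*(-36*(-2)))*(-110) = (115*72)*(-110) = 8280*(-110) = -910800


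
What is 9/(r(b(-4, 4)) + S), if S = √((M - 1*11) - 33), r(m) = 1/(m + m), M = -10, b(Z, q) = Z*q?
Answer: -288/55297 - 27648*I*√6/55297 ≈ -0.0052082 - 1.2247*I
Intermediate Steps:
r(m) = 1/(2*m)
S = 3*I*√6 (S = √((-10 - 1*11) - 33) = √((-10 - 11) - 33) = √(-21 - 33) = √(-54) = 3*I*√6 ≈ 7.3485*I)
9/(r(b(-4, 4)) + S) = 9/(1/(2*((-4*4))) + 3*I*√6) = 9/((½)/(-16) + 3*I*√6) = 9/((½)*(-1/16) + 3*I*√6) = 9/(-1/32 + 3*I*√6)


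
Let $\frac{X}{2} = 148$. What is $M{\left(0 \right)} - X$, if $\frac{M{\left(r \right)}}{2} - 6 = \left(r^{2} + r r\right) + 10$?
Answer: $-264$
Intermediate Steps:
$M{\left(r \right)} = 32 + 4 r^{2}$ ($M{\left(r \right)} = 12 + 2 \left(\left(r^{2} + r r\right) + 10\right) = 12 + 2 \left(\left(r^{2} + r^{2}\right) + 10\right) = 12 + 2 \left(2 r^{2} + 10\right) = 12 + 2 \left(10 + 2 r^{2}\right) = 12 + \left(20 + 4 r^{2}\right) = 32 + 4 r^{2}$)
$X = 296$ ($X = 2 \cdot 148 = 296$)
$M{\left(0 \right)} - X = \left(32 + 4 \cdot 0^{2}\right) - 296 = \left(32 + 4 \cdot 0\right) - 296 = \left(32 + 0\right) - 296 = 32 - 296 = -264$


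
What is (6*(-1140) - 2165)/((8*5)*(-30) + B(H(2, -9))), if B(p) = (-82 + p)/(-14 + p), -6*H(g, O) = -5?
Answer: 711395/94313 ≈ 7.5429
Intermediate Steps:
H(g, O) = ⅚ (H(g, O) = -⅙*(-5) = ⅚)
B(p) = (-82 + p)/(-14 + p)
(6*(-1140) - 2165)/((8*5)*(-30) + B(H(2, -9))) = (6*(-1140) - 2165)/((8*5)*(-30) + (-82 + ⅚)/(-14 + ⅚)) = (-6840 - 2165)/(40*(-30) - 487/6/(-79/6)) = -9005/(-1200 - 6/79*(-487/6)) = -9005/(-1200 + 487/79) = -9005/(-94313/79) = -9005*(-79/94313) = 711395/94313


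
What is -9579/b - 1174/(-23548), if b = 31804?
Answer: -47057099/187230148 ≈ -0.25133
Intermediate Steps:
-9579/b - 1174/(-23548) = -9579/31804 - 1174/(-23548) = -9579*1/31804 - 1174*(-1/23548) = -9579/31804 + 587/11774 = -47057099/187230148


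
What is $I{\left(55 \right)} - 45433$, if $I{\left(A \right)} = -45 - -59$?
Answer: $-45419$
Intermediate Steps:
$I{\left(A \right)} = 14$ ($I{\left(A \right)} = -45 + 59 = 14$)
$I{\left(55 \right)} - 45433 = 14 - 45433 = -45419$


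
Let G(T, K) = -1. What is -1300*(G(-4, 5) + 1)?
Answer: 0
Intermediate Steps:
-1300*(G(-4, 5) + 1) = -1300*(-1 + 1) = -1300*0 = 0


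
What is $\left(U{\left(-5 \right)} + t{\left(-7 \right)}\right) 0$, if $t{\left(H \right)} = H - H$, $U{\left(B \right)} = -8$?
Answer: $0$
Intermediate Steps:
$t{\left(H \right)} = 0$
$\left(U{\left(-5 \right)} + t{\left(-7 \right)}\right) 0 = \left(-8 + 0\right) 0 = \left(-8\right) 0 = 0$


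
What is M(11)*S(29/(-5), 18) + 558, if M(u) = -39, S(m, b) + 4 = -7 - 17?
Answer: 1650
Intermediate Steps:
S(m, b) = -28 (S(m, b) = -4 + (-7 - 17) = -4 - 24 = -28)
M(11)*S(29/(-5), 18) + 558 = -39*(-28) + 558 = 1092 + 558 = 1650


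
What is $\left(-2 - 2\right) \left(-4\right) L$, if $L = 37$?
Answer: $592$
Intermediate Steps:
$\left(-2 - 2\right) \left(-4\right) L = \left(-2 - 2\right) \left(-4\right) 37 = \left(-4\right) \left(-4\right) 37 = 16 \cdot 37 = 592$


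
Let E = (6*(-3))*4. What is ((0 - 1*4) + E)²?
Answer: 5776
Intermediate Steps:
E = -72 (E = -18*4 = -72)
((0 - 1*4) + E)² = ((0 - 1*4) - 72)² = ((0 - 4) - 72)² = (-4 - 72)² = (-76)² = 5776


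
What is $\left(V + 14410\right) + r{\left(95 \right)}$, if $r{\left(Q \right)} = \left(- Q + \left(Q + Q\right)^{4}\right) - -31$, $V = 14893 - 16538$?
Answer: $1303222701$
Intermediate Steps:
$V = -1645$
$r{\left(Q \right)} = 31 - Q + 16 Q^{4}$ ($r{\left(Q \right)} = \left(- Q + \left(2 Q\right)^{4}\right) + 31 = \left(- Q + 16 Q^{4}\right) + 31 = 31 - Q + 16 Q^{4}$)
$\left(V + 14410\right) + r{\left(95 \right)} = \left(-1645 + 14410\right) + \left(31 - 95 + 16 \cdot 95^{4}\right) = 12765 + \left(31 - 95 + 16 \cdot 81450625\right) = 12765 + \left(31 - 95 + 1303210000\right) = 12765 + 1303209936 = 1303222701$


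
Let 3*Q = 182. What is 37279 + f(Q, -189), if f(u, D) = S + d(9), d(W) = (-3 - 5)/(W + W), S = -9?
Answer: 335426/9 ≈ 37270.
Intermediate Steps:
d(W) = -4/W (d(W) = -8*1/(2*W) = -4/W)
Q = 182/3 (Q = (1/3)*182 = 182/3 ≈ 60.667)
f(u, D) = -85/9 (f(u, D) = -9 - 4/9 = -85/9)
37279 + f(Q, -189) = 37279 - 85/9 = 335426/9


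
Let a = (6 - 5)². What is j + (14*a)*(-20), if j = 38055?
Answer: 37775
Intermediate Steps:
a = 1 (a = 1² = 1)
j + (14*a)*(-20) = 38055 + (14*1)*(-20) = 38055 + 14*(-20) = 38055 - 280 = 37775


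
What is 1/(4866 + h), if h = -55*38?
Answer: 1/2776 ≈ 0.00036023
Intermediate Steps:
h = -2090
1/(4866 + h) = 1/(4866 - 2090) = 1/2776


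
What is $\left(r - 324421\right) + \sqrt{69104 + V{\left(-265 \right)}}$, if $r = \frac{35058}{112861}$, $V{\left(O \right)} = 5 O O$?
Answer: $- \frac{36614443423}{112861} + 83 \sqrt{61} \approx -3.2377 \cdot 10^{5}$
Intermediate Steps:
$V{\left(O \right)} = 5 O^{2}$
$r = \frac{35058}{112861}$ ($r = 35058 \cdot \frac{1}{112861} = \frac{35058}{112861} \approx 0.31063$)
$\left(r - 324421\right) + \sqrt{69104 + V{\left(-265 \right)}} = \left(\frac{35058}{112861} - 324421\right) + \sqrt{69104 + 5 \left(-265\right)^{2}} = - \frac{36614443423}{112861} + \sqrt{69104 + 5 \cdot 70225} = - \frac{36614443423}{112861} + \sqrt{69104 + 351125} = - \frac{36614443423}{112861} + \sqrt{420229} = - \frac{36614443423}{112861} + 83 \sqrt{61}$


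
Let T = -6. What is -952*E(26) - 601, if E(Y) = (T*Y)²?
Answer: -23168473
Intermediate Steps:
E(Y) = 36*Y² (E(Y) = (-6*Y)² = 36*Y²)
-952*E(26) - 601 = -34272*26² - 601 = -34272*676 - 601 = -952*24336 - 601 = -23167872 - 601 = -23168473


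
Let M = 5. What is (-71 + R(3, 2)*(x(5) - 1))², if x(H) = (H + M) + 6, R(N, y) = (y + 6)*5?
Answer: 279841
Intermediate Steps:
R(N, y) = 30 + 5*y (R(N, y) = (6 + y)*5 = 30 + 5*y)
x(H) = 11 + H (x(H) = (H + 5) + 6 = (5 + H) + 6 = 11 + H)
(-71 + R(3, 2)*(x(5) - 1))² = (-71 + (30 + 5*2)*((11 + 5) - 1))² = (-71 + (30 + 10)*(16 - 1))² = (-71 + 40*15)² = (-71 + 600)² = 529² = 279841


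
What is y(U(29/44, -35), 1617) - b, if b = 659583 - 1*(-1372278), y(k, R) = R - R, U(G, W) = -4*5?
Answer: -2031861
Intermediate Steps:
U(G, W) = -20
y(k, R) = 0
b = 2031861 (b = 659583 + 1372278 = 2031861)
y(U(29/44, -35), 1617) - b = 0 - 1*2031861 = 0 - 2031861 = -2031861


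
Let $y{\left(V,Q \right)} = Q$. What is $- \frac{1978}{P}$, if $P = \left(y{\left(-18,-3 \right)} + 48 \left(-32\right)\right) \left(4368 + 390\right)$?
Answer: $\frac{989}{3661281} \approx 0.00027012$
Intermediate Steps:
$P = -7322562$ ($P = \left(-3 + 48 \left(-32\right)\right) \left(4368 + 390\right) = \left(-3 - 1536\right) 4758 = \left(-1539\right) 4758 = -7322562$)
$- \frac{1978}{P} = - \frac{1978}{-7322562} = \left(-1978\right) \left(- \frac{1}{7322562}\right) = \frac{989}{3661281}$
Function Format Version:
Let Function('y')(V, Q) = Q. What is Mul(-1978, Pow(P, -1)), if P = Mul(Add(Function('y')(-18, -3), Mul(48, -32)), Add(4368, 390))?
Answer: Rational(989, 3661281) ≈ 0.00027012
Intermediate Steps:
P = -7322562 (P = Mul(Add(-3, Mul(48, -32)), Add(4368, 390)) = Mul(Add(-3, -1536), 4758) = Mul(-1539, 4758) = -7322562)
Mul(-1978, Pow(P, -1)) = Mul(-1978, Pow(-7322562, -1)) = Mul(-1978, Rational(-1, 7322562)) = Rational(989, 3661281)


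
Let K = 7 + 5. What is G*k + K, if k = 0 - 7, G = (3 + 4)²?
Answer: -331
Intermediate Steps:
G = 49 (G = 7² = 49)
k = -7
K = 12
G*k + K = 49*(-7) + 12 = -343 + 12 = -331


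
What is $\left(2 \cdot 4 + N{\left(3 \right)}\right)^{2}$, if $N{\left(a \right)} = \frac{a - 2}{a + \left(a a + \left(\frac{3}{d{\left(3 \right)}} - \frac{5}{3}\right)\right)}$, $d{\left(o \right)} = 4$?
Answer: $\frac{1157776}{17689} \approx 65.452$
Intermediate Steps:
$N{\left(a \right)} = \frac{-2 + a}{- \frac{11}{12} + a + a^{2}}$ ($N{\left(a \right)} = \frac{a - 2}{a + \left(a a + \left(\frac{3}{4} - \frac{5}{3}\right)\right)} = \frac{-2 + a}{a + \left(a^{2} + \left(3 \cdot \frac{1}{4} - \frac{5}{3}\right)\right)} = \frac{-2 + a}{a + \left(a^{2} + \left(\frac{3}{4} - \frac{5}{3}\right)\right)} = \frac{-2 + a}{a + \left(a^{2} - \frac{11}{12}\right)} = \frac{-2 + a}{a + \left(- \frac{11}{12} + a^{2}\right)} = \frac{-2 + a}{- \frac{11}{12} + a + a^{2}}$)
$\left(2 \cdot 4 + N{\left(3 \right)}\right)^{2} = \left(2 \cdot 4 + \frac{12 \left(-2 + 3\right)}{-11 + 12 \cdot 3 + 12 \cdot 3^{2}}\right)^{2} = \left(8 + 12 \frac{1}{-11 + 36 + 12 \cdot 9} \cdot 1\right)^{2} = \left(8 + 12 \frac{1}{-11 + 36 + 108} \cdot 1\right)^{2} = \left(8 + 12 \cdot \frac{1}{133} \cdot 1\right)^{2} = \left(8 + \frac{12}{133}\right)^{2} = \left(\frac{1076}{133}\right)^{2} = \frac{1157776}{17689}$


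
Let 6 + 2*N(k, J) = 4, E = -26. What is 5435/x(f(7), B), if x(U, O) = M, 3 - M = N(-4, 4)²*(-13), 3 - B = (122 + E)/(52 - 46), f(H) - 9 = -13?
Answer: 5435/16 ≈ 339.69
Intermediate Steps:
N(k, J) = -1 (N(k, J) = -3 + (½)*4 = -3 + 2 = -1)
f(H) = -4 (f(H) = 9 - 13 = -4)
B = -13 (B = 3 - (122 - 26)/(52 - 46) = 3 - 96/6 = 3 - 1*16 = 3 - 16 = -13)
M = 16 (M = 3 - (-1)²*(-13) = 3 - (-13) = 3 - 1*(-13) = 3 + 13 = 16)
x(U, O) = 16
5435/x(f(7), B) = 5435/16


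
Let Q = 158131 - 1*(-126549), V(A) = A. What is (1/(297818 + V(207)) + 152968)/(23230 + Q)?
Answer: 45588288201/91764877750 ≈ 0.49679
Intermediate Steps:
Q = 284680 (Q = 158131 + 126549 = 284680)
(1/(297818 + V(207)) + 152968)/(23230 + Q) = (1/(297818 + 207) + 152968)/(23230 + 284680) = (1/298025 + 152968)/307910 = (1/298025 + 152968)*(1/307910) = (45588288201/298025)*(1/307910) = 45588288201/91764877750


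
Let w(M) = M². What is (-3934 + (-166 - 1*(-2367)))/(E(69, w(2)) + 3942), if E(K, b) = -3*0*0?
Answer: -1733/3942 ≈ -0.43962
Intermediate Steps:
E(K, b) = 0 (E(K, b) = 0*0 = 0)
(-3934 + (-166 - 1*(-2367)))/(E(69, w(2)) + 3942) = (-3934 + (-166 - 1*(-2367)))/(0 + 3942) = (-3934 + (-166 + 2367))/3942 = (-3934 + 2201)*(1/3942) = -1733*1/3942 = -1733/3942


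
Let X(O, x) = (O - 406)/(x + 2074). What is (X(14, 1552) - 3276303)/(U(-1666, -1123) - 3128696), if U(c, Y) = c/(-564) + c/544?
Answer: 273479573040/261158521577 ≈ 1.0472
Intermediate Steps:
X(O, x) = (-406 + O)/(2074 + x)
U(c, Y) = 5*c/76704 (U(c, Y) = c*(-1/564) + c*(1/544) = -c/564 + c/544 = 5*c/76704)
(X(14, 1552) - 3276303)/(U(-1666, -1123) - 3128696) = ((-406 + 14)/(2074 + 1552) - 3276303)/((5/76704)*(-1666) - 3128696) = (-392/3626 - 3276303)/(-245/2256 - 3128696) = ((1/3626)*(-392) - 3276303)/(-7058338421/2256) = (-4/37 - 3276303)*(-2256/7058338421) = -121223215/37*(-2256/7058338421) = 273479573040/261158521577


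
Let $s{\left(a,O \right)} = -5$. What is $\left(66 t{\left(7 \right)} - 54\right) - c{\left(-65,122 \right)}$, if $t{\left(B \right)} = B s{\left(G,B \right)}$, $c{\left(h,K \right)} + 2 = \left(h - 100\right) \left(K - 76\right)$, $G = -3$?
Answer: $5228$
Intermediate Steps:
$c{\left(h,K \right)} = -2 + \left(-100 + h\right) \left(-76 + K\right)$ ($c{\left(h,K \right)} = -2 + \left(h - 100\right) \left(K - 76\right) = -2 + \left(-100 + h\right) \left(-76 + K\right)$)
$t{\left(B \right)} = - 5 B$ ($t{\left(B \right)} = B \left(-5\right) = - 5 B$)
$\left(66 t{\left(7 \right)} - 54\right) - c{\left(-65,122 \right)} = \left(66 \left(\left(-5\right) 7\right) - 54\right) - \left(7598 - 12200 - -4940 + 122 \left(-65\right)\right) = \left(66 \left(-35\right) - 54\right) - \left(7598 - 12200 + 4940 - 7930\right) = \left(-2310 - 54\right) - -7592 = -2364 + 7592 = 5228$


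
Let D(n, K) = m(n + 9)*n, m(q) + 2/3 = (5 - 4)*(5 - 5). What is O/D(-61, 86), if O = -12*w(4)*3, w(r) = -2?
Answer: 108/61 ≈ 1.7705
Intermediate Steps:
m(q) = -⅔ (m(q) = -⅔ + (5 - 4)*(5 - 5) = -⅔ + 1*0 = -⅔ + 0 = -⅔)
D(n, K) = -2*n/3
O = 72 (O = -12*(-2)*3 = 24*3 = 72)
O/D(-61, 86) = 72/((-⅔*(-61))) = 72/(122/3) = 72*(3/122) = 108/61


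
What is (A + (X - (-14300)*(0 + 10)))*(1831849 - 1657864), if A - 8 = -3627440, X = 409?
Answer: -606167741655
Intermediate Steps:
A = -3627432 (A = 8 - 3627440 = -3627432)
(A + (X - (-14300)*(0 + 10)))*(1831849 - 1657864) = (-3627432 + (409 - (-14300)*(0 + 10)))*(1831849 - 1657864) = (-3627432 + (409 - (-14300)*10))*173985 = (-3627432 + (409 - 1100*(-130)))*173985 = (-3627432 + (409 + 143000))*173985 = (-3627432 + 143409)*173985 = -3484023*173985 = -606167741655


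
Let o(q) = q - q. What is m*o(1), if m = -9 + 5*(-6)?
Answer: 0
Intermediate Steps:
o(q) = 0
m = -39 (m = -9 - 30 = -39)
m*o(1) = -39*0 = 0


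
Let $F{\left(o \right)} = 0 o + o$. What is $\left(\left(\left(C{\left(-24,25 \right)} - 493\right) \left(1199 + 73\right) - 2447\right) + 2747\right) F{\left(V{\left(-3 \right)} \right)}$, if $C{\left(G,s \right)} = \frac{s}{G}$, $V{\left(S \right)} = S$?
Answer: $1884363$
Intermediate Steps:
$F{\left(o \right)} = o$ ($F{\left(o \right)} = 0 + o = o$)
$\left(\left(\left(C{\left(-24,25 \right)} - 493\right) \left(1199 + 73\right) - 2447\right) + 2747\right) F{\left(V{\left(-3 \right)} \right)} = \left(\left(\left(\frac{25}{-24} - 493\right) \left(1199 + 73\right) - 2447\right) + 2747\right) \left(-3\right) = \left(\left(\left(25 \left(- \frac{1}{24}\right) - 493\right) 1272 - 2447\right) + 2747\right) \left(-3\right) = \left(\left(\left(- \frac{25}{24} - 493\right) 1272 - 2447\right) + 2747\right) \left(-3\right) = \left(\left(\left(- \frac{11857}{24}\right) 1272 - 2447\right) + 2747\right) \left(-3\right) = \left(\left(-628421 - 2447\right) + 2747\right) \left(-3\right) = \left(-630868 + 2747\right) \left(-3\right) = \left(-628121\right) \left(-3\right) = 1884363$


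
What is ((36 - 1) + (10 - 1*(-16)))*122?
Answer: 7442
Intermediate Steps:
((36 - 1) + (10 - 1*(-16)))*122 = (35 + (10 + 16))*122 = (35 + 26)*122 = 61*122 = 7442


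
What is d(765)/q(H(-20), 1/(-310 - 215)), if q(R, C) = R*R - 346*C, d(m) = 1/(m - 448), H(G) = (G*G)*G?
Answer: 525/10651200109682 ≈ 4.9290e-11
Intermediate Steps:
H(G) = G³ (H(G) = G²*G = G³)
d(m) = 1/(-448 + m)
q(R, C) = R² - 346*C
d(765)/q(H(-20), 1/(-310 - 215)) = 1/((-448 + 765)*(((-20)³)² - 346/(-310 - 215))) = 1/(317*((-8000)² - 346/(-525))) = 1/(317*(64000000 - 346*(-1/525))) = 1/(317*(64000000 + 346/525)) = 1/(317*(33600000346/525)) = (1/317)*(525/33600000346) = 525/10651200109682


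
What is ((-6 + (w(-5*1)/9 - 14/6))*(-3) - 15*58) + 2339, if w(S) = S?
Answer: 4487/3 ≈ 1495.7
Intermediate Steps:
((-6 + (w(-5*1)/9 - 14/6))*(-3) - 15*58) + 2339 = ((-6 + (-5*1/9 - 14/6))*(-3) - 15*58) + 2339 = ((-6 + (-5*1/9 - 14*1/6))*(-3) - 870) + 2339 = ((-6 + (-5/9 - 7/3))*(-3) - 870) + 2339 = ((-6 - 26/9)*(-3) - 870) + 2339 = (-80/9*(-3) - 870) + 2339 = (80/3 - 870) + 2339 = -2530/3 + 2339 = 4487/3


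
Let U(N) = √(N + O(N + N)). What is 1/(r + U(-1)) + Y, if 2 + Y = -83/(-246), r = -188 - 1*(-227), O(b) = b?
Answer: (-409*√3 + 15705*I)/(246*(√3 - 39*I)) ≈ -1.637 - 0.0011365*I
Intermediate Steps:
U(N) = √3*√N (U(N) = √(N + (N + N)) = √(N + 2*N) = √(3*N) = √3*√N)
r = 39 (r = -188 + 227 = 39)
Y = -409/246 (Y = -2 - 83/(-246) = -2 - 83*(-1/246) = -2 + 83/246 = -409/246 ≈ -1.6626)
1/(r + U(-1)) + Y = 1/(39 + √3*√(-1)) - 409/246 = 1/(39 + √3*I) - 409/246 = 1/(39 + I*√3) - 409/246 = -409/246 + 1/(39 + I*√3)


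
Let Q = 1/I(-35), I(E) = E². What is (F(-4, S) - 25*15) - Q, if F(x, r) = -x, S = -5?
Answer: -454476/1225 ≈ -371.00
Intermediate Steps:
Q = 1/1225 (Q = 1/((-35)²) = 1/1225 ≈ 0.00081633)
(F(-4, S) - 25*15) - Q = (-1*(-4) - 25*15) - 1*1/1225 = (4 - 375) - 1/1225 = -371 - 1/1225 = -454476/1225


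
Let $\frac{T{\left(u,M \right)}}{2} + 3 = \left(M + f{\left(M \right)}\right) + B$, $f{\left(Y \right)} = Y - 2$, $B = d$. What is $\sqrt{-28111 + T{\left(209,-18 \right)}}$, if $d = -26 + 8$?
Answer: $i \sqrt{28229} \approx 168.01 i$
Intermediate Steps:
$d = -18$
$B = -18$
$f{\left(Y \right)} = -2 + Y$
$T{\left(u,M \right)} = -46 + 4 M$ ($T{\left(u,M \right)} = -6 + 2 \left(\left(M + \left(-2 + M\right)\right) - 18\right) = -6 + 2 \left(\left(-2 + 2 M\right) - 18\right) = -6 + 2 \left(-20 + 2 M\right) = -6 + \left(-40 + 4 M\right) = -46 + 4 M$)
$\sqrt{-28111 + T{\left(209,-18 \right)}} = \sqrt{-28111 + \left(-46 + 4 \left(-18\right)\right)} = \sqrt{-28111 - 118} = \sqrt{-28229} = i \sqrt{28229}$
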